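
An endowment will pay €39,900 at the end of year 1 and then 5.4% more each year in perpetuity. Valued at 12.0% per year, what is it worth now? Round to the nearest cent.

PV = PMT / (i − g) = 39900 / (0.12 − 0.054) = 39900 / 0.066000 = 604,545.4545

€604,545.45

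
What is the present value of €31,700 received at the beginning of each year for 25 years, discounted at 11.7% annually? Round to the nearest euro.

PV = 31700 × [1 − (1+0.117)^(−25)] / 0.117 × (1+i) = 31700 × 8.946474 = 283,603.2264
(annuity-due: payments at period start, so ×(1+i).)

€283,603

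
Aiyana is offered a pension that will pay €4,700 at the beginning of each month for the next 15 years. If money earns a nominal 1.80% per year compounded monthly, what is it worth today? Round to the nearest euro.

€742,038

i = 0.018/12 = 0.0015 per month; n = 15·12 = 180.
PV = PMT · [1 − (1+i)^(−n)] / i × (1+i) = 4700 · 157.880506 = 742,038.3788
(annuity-due: payments at period start, so ×(1+i).)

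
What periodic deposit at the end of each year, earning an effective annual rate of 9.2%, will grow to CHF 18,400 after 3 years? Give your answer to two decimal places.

CHF 5,602.13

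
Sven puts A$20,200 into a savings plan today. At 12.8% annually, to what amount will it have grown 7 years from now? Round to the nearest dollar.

A$46,937

FV = PV·(1+i)^n = 20,200 × 2.323612 = 46,936.9718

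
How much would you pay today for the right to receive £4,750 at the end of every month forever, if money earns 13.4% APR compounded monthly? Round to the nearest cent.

Periodic rate i = 0.134/12 = 0.0111667.
PV = PMT / i = 4750 / 0.0111667 = 425,373.1343

£425,373.13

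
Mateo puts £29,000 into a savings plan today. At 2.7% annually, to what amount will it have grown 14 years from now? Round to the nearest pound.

£42,110

FV = PV·(1+i)^n = 29,000 × 1.452066 = 42,109.8998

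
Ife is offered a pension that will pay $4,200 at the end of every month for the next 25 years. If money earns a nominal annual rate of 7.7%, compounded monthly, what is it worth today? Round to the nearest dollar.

$558,474

With 12 periods per year: i = 0.00641667, n = 300.
PV = PMT · [1 − (1+i)^(−n)] / i = 4200 · 132.970033 = 558,474.1395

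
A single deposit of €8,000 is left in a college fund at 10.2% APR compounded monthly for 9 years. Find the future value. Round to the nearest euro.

Periodic rate i = 0.102/12 = 0.0085; n = 9 × 12 = 108 periods.
FV = PV·(1+i)^n = 8,000 × 2.494580 = 19,956.6418

€19,957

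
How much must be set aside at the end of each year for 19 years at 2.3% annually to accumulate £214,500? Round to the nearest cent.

£9,129.14

FV-annuity factor = 23.496197; PMT = 214500 / 23.496197 = 9,129.1371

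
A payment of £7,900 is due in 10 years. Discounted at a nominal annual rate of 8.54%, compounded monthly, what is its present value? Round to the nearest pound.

£3,373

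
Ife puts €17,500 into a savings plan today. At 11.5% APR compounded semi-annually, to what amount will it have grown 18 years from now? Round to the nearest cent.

€130,957.87

Periodic rate i = 0.115/2 = 0.0575; n = 18 × 2 = 36 periods.
FV = PV·(1+i)^n = 17,500 × 7.483307 = 130,957.8651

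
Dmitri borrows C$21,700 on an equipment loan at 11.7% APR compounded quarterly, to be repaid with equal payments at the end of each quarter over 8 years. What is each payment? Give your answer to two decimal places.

C$1,053.48

Periodic rate i = 0.117/4 = 0.02925; n = 8 × 4 = 32 periods.
PMT = 21700 / ( [1 − (1+0.02925)^(−32)] / 0.02925 ) = 21700 / 20.598452 = 1,053.4772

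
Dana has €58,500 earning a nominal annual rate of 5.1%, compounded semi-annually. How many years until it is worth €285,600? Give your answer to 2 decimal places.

31.48 years

Periodic rate i = 0.051/2 = 0.0255.
n = ln(285600/58500) / ln(1+0.0255) = ln(4.88205) / 0.025180 = 62.9685 half-years
= 62.9685/2 years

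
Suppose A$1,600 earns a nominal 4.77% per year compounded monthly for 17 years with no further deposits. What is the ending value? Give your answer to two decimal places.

i = 0.0477/12 = 0.003975 per month; n = 17·12 = 204.
FV = PV·(1+i)^n = 1,600 × 2.246318 = 3,594.1094

A$3,594.11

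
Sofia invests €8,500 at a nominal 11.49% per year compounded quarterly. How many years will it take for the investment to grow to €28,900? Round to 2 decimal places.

Periodic rate i = 0.1149/4 = 0.028725.
(1+i)^n = 28900/8500 = 3.40000, so n = ln 3.40000 / ln 1.02873 = 43.2121 quarters
= 43.2121/4 years

10.80 years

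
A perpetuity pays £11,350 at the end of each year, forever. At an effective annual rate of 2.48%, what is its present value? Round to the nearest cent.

PV = C/r = 11350/0.0248 = 457,661.2903

£457,661.29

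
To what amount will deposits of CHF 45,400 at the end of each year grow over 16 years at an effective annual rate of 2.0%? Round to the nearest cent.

FV = 45400 × [(1+0.02)^16 − 1] / 0.02 = 45400 × 18.639285 = 846,223.5506

CHF 846,223.55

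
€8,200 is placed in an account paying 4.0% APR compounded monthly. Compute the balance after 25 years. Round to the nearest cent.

€22,252.87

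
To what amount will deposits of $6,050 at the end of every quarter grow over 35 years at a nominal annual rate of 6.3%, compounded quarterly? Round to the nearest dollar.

With 4 periods per year: i = 0.01575, n = 140.
FV = 6050 × [(1+0.01575)^140 − 1] / 0.01575 = 6050 × 502.585291 = 3,040,641.0110

$3,040,641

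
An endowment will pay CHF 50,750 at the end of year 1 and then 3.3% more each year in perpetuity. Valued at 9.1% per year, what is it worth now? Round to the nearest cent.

CHF 875,000.00

PV = PMT / (i − g) = 50750 / (0.091 − 0.033) = 50750 / 0.058000 = 875,000.0000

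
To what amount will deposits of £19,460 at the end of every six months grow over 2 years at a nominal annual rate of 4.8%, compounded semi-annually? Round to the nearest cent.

Periodic rate i = 0.048/2 = 0.024; n = 2 × 2 = 4 periods.
FV = 19460 × [(1+0.024)^4 − 1] / 0.024 = 19460 × 4.146318 = 80,687.3449

£80,687.34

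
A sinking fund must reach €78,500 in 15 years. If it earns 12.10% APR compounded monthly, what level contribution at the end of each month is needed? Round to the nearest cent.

€155.65

i = 0.121/12 = 0.0100833 per month; n = 15·12 = 180.
PMT = 78500 / ( [(1+0.0100833)^180 − 1] / 0.0100833 ) = 78500 / 504.348033 = 155.6465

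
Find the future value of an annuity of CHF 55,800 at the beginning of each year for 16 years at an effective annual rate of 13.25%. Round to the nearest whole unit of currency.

CHF 3,015,017

FV = 55800 × [(1+0.1325)^16 − 1] / 0.1325 × (1+i) = 55800 × 54.032563 = 3,015,017.0058
(annuity-due: payments at period start, so ×(1+i).)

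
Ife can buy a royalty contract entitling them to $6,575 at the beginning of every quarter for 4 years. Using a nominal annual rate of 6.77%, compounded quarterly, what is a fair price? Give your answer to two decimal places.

i = 0.0677/4 = 0.016925 per quarter; n = 4·4 = 16.
PV = PMT · [1 − (1+i)^(−n)] / i × (1+i) = 6575 · 14.149857 = 93,035.3103
Payments are at the start of each period, so multiply by (1+i).

$93,035.31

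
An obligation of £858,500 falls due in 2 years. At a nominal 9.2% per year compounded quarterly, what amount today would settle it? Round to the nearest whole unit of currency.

£715,707

i = 0.092/4 = 0.023 per quarter; n = 2·4 = 8.
Discount factor = (1+0.023)^(−8) = 0.833671; PV = 858,500 × 0.833671 = 715,706.9422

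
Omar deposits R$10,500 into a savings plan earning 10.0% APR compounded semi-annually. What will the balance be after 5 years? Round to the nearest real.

R$17,103

i = 0.1/2 = 0.05 per half-year; n = 5·2 = 10.
FV = 10,500 × (1 + 0.05)^10 = 17,103.3936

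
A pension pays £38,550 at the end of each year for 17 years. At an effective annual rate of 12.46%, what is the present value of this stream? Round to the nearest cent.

£267,362.02

Annuity factor a(17|0.1246) = 6.935461; PV = 38550 × 6.935461 = 267,362.0220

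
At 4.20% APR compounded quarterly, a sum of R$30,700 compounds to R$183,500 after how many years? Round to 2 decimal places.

Periodic rate i = 0.042/4 = 0.0105.
n = ln(183500/30700) / ln(1+0.0105) = ln(5.97720) / 0.010445 = 171.1736 quarters
= 171.1736/4 years

42.79 years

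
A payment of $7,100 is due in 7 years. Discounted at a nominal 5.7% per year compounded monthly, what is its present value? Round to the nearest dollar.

$4,769

i = 0.057/12 = 0.00475 per month; n = 7·12 = 84.
PV = FV·(1+i)^(−n) = 7,100 × 0.671625 = 4,768.5364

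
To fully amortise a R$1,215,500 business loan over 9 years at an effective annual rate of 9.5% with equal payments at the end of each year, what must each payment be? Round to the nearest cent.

R$206,883.62

Annuity-PV factor = 5.875284; PMT = 1.2155e+06 / 5.875284 = 206,883.6215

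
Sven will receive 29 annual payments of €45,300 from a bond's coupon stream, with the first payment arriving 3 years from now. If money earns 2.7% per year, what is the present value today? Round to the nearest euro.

€856,120

Value one period before first payment (t=2): 45300 × [1 − (1+0.027)^(−29)] / 0.027 = 45300 × 19.933207 = 902,974.2784
Discount back 2 years: 902,974.2784 × (1+0.027)^(−2) = 902,974.2784 × 0.948111 = 856,119.7032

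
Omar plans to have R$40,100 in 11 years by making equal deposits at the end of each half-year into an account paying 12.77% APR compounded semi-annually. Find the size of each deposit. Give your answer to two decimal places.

With 2 periods per year: i = 0.06385, n = 22.
PMT = 40100 / ( [(1+0.06385)^22 − 1] / 0.06385 ) = 40100 / 45.461742 = 882.0603

R$882.06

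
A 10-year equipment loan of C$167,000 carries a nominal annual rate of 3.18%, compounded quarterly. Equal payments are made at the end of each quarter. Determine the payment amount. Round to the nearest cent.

C$4,890.38

Periodic rate i = 0.0318/4 = 0.00795; n = 10 × 4 = 40 periods.
PMT = 167000 / ( [1 − (1+0.00795)^(−40)] / 0.00795 ) = 167000 / 34.148648 = 4,890.3839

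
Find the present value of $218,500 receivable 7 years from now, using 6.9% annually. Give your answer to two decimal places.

$136,964.34

Discount factor = (1+0.069)^(−7) = 0.626839; PV = 218,500 × 0.626839 = 136,964.3387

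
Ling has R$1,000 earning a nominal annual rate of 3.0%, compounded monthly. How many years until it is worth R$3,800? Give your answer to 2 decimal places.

44.56 years

Periodic rate i = 0.03/12 = 0.0025.
n = ln(3800/1000) / ln(1+0.0025) = ln(3.80000) / 0.002497 = 534.6676 months
= 534.6676/12 years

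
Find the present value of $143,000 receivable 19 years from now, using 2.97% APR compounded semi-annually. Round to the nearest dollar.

i = 0.0297/2 = 0.01485 per half-year; n = 19·2 = 38.
Discount factor = (1+0.01485)^(−38) = 0.571123; PV = 143,000 × 0.571123 = 81,670.5551

$81,671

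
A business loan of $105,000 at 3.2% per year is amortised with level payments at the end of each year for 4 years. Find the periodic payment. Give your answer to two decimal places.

Annuity-PV factor = 3.699389; PMT = 105000 / 3.699389 = 28,383.0643

$28,383.06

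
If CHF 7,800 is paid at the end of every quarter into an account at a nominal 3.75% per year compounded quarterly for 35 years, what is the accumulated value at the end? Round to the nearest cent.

CHF 2,240,412.25

Periodic rate i = 0.0375/4 = 0.009375; n = 35 × 4 = 140 periods.
FV = 7800 × [(1+0.009375)^140 − 1] / 0.009375 = 7800 × 287.232340 = 2,240,412.2489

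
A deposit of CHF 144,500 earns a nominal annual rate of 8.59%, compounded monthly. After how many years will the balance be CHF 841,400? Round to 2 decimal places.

20.58 years

Periodic rate i = 0.0859/12 = 0.00715833.
n = ln(841400/144500) / ln(1+0.00715833) = ln(5.82284) / 0.007133 = 246.9969 months
= 246.9969/12 years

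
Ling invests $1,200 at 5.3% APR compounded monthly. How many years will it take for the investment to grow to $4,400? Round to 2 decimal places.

24.57 years

Periodic rate i = 0.053/12 = 0.00441667.
(1+i)^n = 4400/1200 = 3.66667, so n = ln 3.66667 / ln 1.00442 = 294.8264 months
= 294.8264/12 years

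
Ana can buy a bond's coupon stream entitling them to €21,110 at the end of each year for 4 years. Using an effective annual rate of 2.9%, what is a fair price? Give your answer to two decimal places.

€78,655.95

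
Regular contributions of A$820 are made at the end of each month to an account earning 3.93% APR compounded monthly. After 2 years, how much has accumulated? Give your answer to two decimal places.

Periodic rate i = 0.0393/12 = 0.003275; n = 2 × 12 = 24 periods.
Accumulation factor s(24|0.003275) = 24.925987; FV = 820 × 24.925987 = 20,439.3092

A$20,439.31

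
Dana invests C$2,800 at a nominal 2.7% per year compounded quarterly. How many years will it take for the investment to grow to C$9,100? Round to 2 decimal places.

Periodic rate i = 0.027/4 = 0.00675.
n = ln(9100/2800) / ln(1+0.00675) = ln(3.25000) / 0.006727 = 175.2042 quarters
= 175.2042/4 years

43.80 years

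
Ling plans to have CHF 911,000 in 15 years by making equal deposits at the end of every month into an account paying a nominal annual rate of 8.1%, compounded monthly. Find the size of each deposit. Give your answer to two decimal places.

Periodic rate i = 0.081/12 = 0.00675; n = 15 × 12 = 180 periods.
FV-annuity factor = 349.120544; PMT = 911000 / 349.120544 = 2,609.4139

CHF 2,609.41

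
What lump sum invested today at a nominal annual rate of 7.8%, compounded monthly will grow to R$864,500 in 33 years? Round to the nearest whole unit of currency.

R$66,452

Periodic rate i = 0.078/12 = 0.0065; n = 33 × 12 = 396 periods.
Discount factor = (1+0.0065)^(−396) = 0.076868; PV = 864,500 × 0.076868 = 66,452.0563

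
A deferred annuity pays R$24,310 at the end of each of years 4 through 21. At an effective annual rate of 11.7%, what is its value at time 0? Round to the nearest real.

R$128,741

PV at t=3 (ordinary 18-year annuity): 24310 × a(18|0.117) = 24310 × 7.380583 = 179,421.9728
Discount back 3 years: 179,421.9728 × (1+0.117)^(−3) = 179,421.9728 × 0.717531 = 128,740.7717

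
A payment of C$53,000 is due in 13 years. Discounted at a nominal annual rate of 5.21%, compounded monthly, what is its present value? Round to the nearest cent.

With 12 periods per year: i = 0.00434167, n = 156.
PV = FV·(1+i)^(−n) = 53,000 × 0.508732 = 26,962.7957

C$26,962.80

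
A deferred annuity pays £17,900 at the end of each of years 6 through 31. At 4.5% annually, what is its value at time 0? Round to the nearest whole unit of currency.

£217,564

PV at t=5 (ordinary 26-year annuity): 17900 × a(26|0.045) = 17900 × 15.146611 = 271,124.3449
Discount back 5 years: 271,124.3449 × (1+0.045)^(−5) = 271,124.3449 × 0.802451 = 217,564.0143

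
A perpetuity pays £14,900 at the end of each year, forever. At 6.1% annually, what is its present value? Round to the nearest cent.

£244,262.30

PV = C/r = 14900/0.061 = 244,262.2951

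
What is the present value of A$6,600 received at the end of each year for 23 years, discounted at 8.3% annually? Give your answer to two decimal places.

PV = 6600 × [1 − (1+0.083)^(−23)] / 0.083 = 6600 × 10.123030 = 66,811.9994

A$66,812.00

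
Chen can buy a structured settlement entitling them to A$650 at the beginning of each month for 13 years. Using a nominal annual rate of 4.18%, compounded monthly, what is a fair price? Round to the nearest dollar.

A$78,399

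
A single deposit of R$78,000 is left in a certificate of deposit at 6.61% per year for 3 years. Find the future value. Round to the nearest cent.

R$94,512.32

FV = 78,000 × (1 + 0.0661)^3 = 94,512.3219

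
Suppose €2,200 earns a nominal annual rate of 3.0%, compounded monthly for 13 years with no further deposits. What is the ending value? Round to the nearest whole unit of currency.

€3,248

i = 0.03/12 = 0.0025 per month; n = 13·12 = 156.
2,200 × (1+0.0025)^156 = 2,200 × 1.476262 = 3,247.7767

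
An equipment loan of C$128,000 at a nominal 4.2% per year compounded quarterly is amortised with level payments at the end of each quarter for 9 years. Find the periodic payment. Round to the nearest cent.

Periodic rate i = 0.042/4 = 0.0105; n = 9 × 4 = 36 periods.
PMT = 128000 / ( [1 − (1+0.0105)^(−36)] / 0.0105 ) = 128000 / 29.849312 = 4,288.2061

C$4,288.21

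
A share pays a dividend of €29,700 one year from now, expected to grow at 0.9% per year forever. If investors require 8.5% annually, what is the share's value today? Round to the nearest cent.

PV = D₁/(r − g) = 29700/(0.085 − 0.009) = 390,789.4737

€390,789.47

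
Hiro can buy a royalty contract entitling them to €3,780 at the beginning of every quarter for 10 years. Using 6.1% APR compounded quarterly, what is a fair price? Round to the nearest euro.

€114,284

With 4 periods per year: i = 0.01525, n = 40.
PV = PMT · [1 − (1+i)^(−n)] / i × (1+i) = 3780 · 30.233912 = 114,284.1886
Payments are at the start of each period, so multiply by (1+i).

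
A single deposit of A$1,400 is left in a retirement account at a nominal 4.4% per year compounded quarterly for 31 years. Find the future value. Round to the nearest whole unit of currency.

A$5,436

With 4 periods per year: i = 0.011, n = 124.
1,400 × (1+0.011)^124 = 1,400 × 3.882785 = 5,435.8984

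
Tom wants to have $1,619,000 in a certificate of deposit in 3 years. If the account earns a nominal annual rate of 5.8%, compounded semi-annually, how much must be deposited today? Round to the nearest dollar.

$1,363,812

Periodic rate i = 0.058/2 = 0.029; n = 3 × 2 = 6 periods.
PV = FV·(1+i)^(−n) = 1,619,000 × 0.842379 = 1,363,812.2913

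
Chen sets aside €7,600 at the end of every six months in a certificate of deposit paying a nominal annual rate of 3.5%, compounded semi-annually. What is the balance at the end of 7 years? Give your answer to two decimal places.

i = 0.035/2 = 0.0175 per half-year; n = 7·2 = 14.
FV = 7600 × [(1+0.0175)^14 − 1] / 0.0175 = 7600 × 15.709533 = 119,392.4472

€119,392.45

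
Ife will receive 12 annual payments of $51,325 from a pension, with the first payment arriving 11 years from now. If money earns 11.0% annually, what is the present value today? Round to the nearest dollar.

Value one period before first payment (t=10): 51325 × [1 − (1+0.11)^(−12)] / 0.11 = 51325 × 6.492356 = 333,220.1793
PV₀ = 333,220.1793 / (1+0.11)^10 = 333,220.1793 / 2.839421 = 117,354.9752

$117,355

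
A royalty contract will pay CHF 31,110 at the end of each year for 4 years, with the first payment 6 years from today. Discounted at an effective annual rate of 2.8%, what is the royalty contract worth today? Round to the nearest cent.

Value one period before first payment (t=5): 31110 × [1 − (1+0.028)^(−4)] / 0.028 = 31110 × 3.734945 = 116,194.1300
Discount back 5 years: 116,194.1300 × (1+0.028)^(−5) = 116,194.1300 × 0.871033 = 101,208.8791

CHF 101,208.88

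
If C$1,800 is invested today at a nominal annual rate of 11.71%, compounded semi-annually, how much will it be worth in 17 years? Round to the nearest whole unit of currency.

i = 0.1171/2 = 0.05855 per half-year; n = 17·2 = 34.
FV = PV·(1+i)^n = 1,800 × 6.921286 = 12,458.3149

C$12,458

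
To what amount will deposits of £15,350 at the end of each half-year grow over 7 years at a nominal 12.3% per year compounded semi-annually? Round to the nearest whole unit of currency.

£325,997

Periodic rate i = 0.123/2 = 0.0615; n = 7 × 2 = 14 periods.
FV = PMT · [(1+i)^n − 1] / i = 15350 · 21.237558 = 325,996.5080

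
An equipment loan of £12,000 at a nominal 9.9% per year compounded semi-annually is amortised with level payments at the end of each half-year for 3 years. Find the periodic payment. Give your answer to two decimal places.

i = 0.099/2 = 0.0495 per half-year; n = 3·2 = 6.
Annuity-PV factor = 5.083818; PMT = 12000 / 5.083818 = 2,360.4306

£2,360.43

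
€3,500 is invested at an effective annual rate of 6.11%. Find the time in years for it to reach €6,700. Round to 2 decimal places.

10.95 years

n = ln(6700/3500) / ln(1+0.0611) = ln(1.91429) / 0.059306 = 10.9490 years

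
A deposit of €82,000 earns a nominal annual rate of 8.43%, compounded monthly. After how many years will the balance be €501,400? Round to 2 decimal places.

21.55 years

Periodic rate i = 0.0843/12 = 0.007025.
(1+i)^n = 501400/82000 = 6.11463, so n = ln 6.11463 / ln 1.00703 = 258.6530 months
= 258.6530/12 years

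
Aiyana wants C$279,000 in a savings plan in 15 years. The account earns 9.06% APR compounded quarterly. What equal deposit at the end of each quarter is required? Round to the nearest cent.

With 4 periods per year: i = 0.02265, n = 60.
FV-annuity factor = 125.109429; PMT = 279000 / 125.109429 = 2,230.0477

C$2,230.05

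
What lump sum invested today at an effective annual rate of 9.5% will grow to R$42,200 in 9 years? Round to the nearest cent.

Discount factor = (1+0.095)^(−9) = 0.441848; PV = 42,200 × 0.441848 = 18,645.9871

R$18,645.99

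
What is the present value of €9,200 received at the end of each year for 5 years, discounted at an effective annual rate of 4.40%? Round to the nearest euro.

€40,501

Annuity factor a(5|0.044) = 4.402237; PV = 9200 × 4.402237 = 40,500.5803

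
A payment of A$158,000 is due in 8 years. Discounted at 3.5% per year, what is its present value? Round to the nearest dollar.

A$119,987

Discount factor = (1+0.035)^(−8) = 0.759412; PV = 158,000 × 0.759412 = 119,987.0259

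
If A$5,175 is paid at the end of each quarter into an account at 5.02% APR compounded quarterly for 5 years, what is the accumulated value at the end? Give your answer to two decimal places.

i = 0.0502/4 = 0.01255 per quarter; n = 5·4 = 20.
Accumulation factor s(20|0.01255) = 22.574027; FV = 5175 × 22.574027 = 116,820.5884

A$116,820.59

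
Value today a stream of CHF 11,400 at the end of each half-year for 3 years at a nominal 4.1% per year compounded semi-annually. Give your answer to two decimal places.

i = 0.041/2 = 0.0205 per half-year; n = 3·2 = 6.
Annuity factor a(6|0.0205) = 5.591991; PV = 11400 × 5.591991 = 63,748.7018

CHF 63,748.70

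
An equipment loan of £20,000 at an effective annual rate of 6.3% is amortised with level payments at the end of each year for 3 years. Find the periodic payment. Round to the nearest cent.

PMT = 20000 / ( [1 − (1+0.063)^(−3)] / 0.063 ) = 20000 / 2.658244 = 7,523.7627

£7,523.76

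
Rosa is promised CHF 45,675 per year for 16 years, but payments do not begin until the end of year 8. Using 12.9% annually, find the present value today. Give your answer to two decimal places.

CHF 129,703.31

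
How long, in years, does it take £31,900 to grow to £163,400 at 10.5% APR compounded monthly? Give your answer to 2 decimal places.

Periodic rate i = 0.105/12 = 0.00875.
n = ln(163400/31900) / ln(1+0.00875) = ln(5.12226) / 0.008712 = 187.5122 months
= 187.5122/12 years

15.63 years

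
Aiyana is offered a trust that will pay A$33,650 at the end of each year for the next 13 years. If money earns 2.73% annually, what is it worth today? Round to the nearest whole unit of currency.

A$364,125

PV = PMT · [1 − (1+i)^(−n)] / i = 33650 · 10.820952 = 364,125.0233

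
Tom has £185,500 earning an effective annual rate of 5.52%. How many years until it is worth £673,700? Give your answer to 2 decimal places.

n = ln(673700/185500) / ln(1+0.0552) = ln(3.63181) / 0.053730 = 24.0038 years

24.00 years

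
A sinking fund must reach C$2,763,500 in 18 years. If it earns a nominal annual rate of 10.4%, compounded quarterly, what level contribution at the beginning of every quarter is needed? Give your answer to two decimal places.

C$13,095.62

Periodic rate i = 0.104/4 = 0.026; n = 18 × 4 = 72 periods.
FV-annuity factor × (1+i) = 211.024768; PMT = 2.7635e+06 / 211.024768 = 13,095.6192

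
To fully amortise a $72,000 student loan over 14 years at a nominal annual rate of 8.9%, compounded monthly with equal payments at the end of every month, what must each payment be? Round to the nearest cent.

$751.03

i = 0.089/12 = 0.00741667 per month; n = 14·12 = 168.
Annuity-PV factor = 95.868034; PMT = 72000 / 95.868034 = 751.0324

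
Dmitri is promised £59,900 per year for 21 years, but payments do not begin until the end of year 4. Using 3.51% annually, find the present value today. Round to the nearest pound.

£793,101

Value one period before first payment (t=3): 59900 × [1 − (1+0.0351)^(−21)] / 0.0351 = 59900 × 14.684139 = 879,579.9061
PV₀ = 879,579.9061 / (1+0.0351)^3 = 879,579.9061 / 1.109039 = 793,100.7739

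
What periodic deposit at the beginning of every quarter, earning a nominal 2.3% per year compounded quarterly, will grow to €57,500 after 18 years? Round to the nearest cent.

With 4 periods per year: i = 0.00575, n = 72.
PMT = 57500 / ( [(1+0.00575)^72 − 1] / 0.00575 × (1+i) ) = 57500 / 89.391827 = 643.2355

€643.24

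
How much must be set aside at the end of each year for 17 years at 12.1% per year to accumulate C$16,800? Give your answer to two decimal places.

PMT = 16800 / ( [(1+0.121)^17 − 1] / 0.121 ) = 16800 / 49.347151 = 340.4452

C$340.45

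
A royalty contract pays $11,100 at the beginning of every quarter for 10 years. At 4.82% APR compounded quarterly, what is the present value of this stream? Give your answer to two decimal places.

$354,885.29

Periodic rate i = 0.0482/4 = 0.01205; n = 10 × 4 = 40 periods.
PV = PMT · [1 − (1+i)^(−n)] / i × (1+i) = 11100 · 31.971647 = 354,885.2870
(annuity-due: payments at period start, so ×(1+i).)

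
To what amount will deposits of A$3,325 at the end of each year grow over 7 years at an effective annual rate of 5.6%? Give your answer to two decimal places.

A$27,571.29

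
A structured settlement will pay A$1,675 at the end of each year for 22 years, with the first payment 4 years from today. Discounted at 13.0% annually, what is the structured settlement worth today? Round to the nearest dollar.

PV at t=3 (ordinary 22-year annuity): 1675 × a(22|0.13) = 1675 × 7.169513 = 12,008.9348
PV₀ = 12,008.9348 / (1+0.13)^3 = 12,008.9348 / 1.442897 = 8,322.7942

A$8,323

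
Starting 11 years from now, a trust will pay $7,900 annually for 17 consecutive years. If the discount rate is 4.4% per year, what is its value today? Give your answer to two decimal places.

$60,587.97

PV at t=10 (ordinary 17-year annuity): 7900 × a(17|0.044) = 7900 × 11.796802 = 93,194.7396
PV₀ = 93,194.7396 / (1+0.044)^10 = 93,194.7396 / 1.538172 = 60,587.9715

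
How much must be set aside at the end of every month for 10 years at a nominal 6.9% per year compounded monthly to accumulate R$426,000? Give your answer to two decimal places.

R$2,474.79

With 12 periods per year: i = 0.00575, n = 120.
PMT = 426000 / ( [(1+0.00575)^120 − 1] / 0.00575 ) = 426000 / 172.135563 = 2,474.7937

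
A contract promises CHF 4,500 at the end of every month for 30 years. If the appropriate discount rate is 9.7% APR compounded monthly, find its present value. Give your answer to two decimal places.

Periodic rate i = 0.097/12 = 0.00808333; n = 30 × 12 = 360 periods.
PV = 4500 × [1 − (1+0.00808333)^(−360)] / 0.00808333 = 4500 × 116.892774 = 526,017.4834

CHF 526,017.48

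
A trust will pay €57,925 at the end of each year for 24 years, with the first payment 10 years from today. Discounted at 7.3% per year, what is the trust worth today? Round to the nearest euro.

€343,287

PV at t=9 (ordinary 24-year annuity): 57925 × a(24|0.073) = 57925 × 11.173500 = 647,224.9715
PV₀ = 647,224.9715 / (1+0.073)^9 = 647,224.9715 / 1.885374 = 343,287.3241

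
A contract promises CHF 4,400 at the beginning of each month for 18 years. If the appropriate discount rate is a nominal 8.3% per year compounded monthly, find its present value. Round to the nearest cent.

Periodic rate i = 0.083/12 = 0.00691667; n = 18 × 12 = 216 periods.
PV = PMT · [1 − (1+i)^(−n)] / i × (1+i) = 4400 · 112.731418 = 496,018.2395
(annuity-due: payments at period start, so ×(1+i).)

CHF 496,018.24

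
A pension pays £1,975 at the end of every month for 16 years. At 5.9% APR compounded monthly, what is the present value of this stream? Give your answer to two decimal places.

Periodic rate i = 0.059/12 = 0.00491667; n = 16 × 12 = 192 periods.
Annuity factor a(192|0.00491667) = 124.074013; PV = 1975 × 124.074013 = 245,046.1757

£245,046.18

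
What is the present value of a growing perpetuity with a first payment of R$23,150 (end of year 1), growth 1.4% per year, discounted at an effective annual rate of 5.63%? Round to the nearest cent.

PV = D₁/(r − g) = 23150/(0.0563 − 0.014) = 547,281.3239

R$547,281.32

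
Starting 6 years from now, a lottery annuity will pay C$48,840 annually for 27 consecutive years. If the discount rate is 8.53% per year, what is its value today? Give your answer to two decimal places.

C$338,548.04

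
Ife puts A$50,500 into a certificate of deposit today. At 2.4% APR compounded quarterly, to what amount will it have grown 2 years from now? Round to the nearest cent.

With 4 periods per year: i = 0.006, n = 8.
FV = 50,500 × (1 + 0.006)^8 = 52,975.5195

A$52,975.52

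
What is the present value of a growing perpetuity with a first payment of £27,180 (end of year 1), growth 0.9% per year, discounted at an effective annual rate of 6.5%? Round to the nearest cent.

£485,357.14

PV = PMT / (i − g) = 27180 / (0.065 − 0.009) = 27180 / 0.056000 = 485,357.1429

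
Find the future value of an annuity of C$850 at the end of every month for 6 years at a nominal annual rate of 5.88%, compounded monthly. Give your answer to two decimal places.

C$73,173.03

Periodic rate i = 0.0588/12 = 0.0049; n = 6 × 12 = 72 periods.
Accumulation factor s(72|0.0049) = 86.085921; FV = 850 × 86.085921 = 73,173.0328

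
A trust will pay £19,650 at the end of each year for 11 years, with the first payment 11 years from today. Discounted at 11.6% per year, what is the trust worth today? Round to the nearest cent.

£39,625.15

Value one period before first payment (t=10): 19650 × [1 − (1+0.116)^(−11)] / 0.116 = 19650 × 6.042969 = 118,744.3387
Discount back 10 years: 118,744.3387 × (1+0.116)^(−10) = 118,744.3387 × 0.333701 = 39,625.1544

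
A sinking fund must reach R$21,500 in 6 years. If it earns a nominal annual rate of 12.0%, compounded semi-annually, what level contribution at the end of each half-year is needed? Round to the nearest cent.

With 2 periods per year: i = 0.06, n = 12.
PMT = 21500 / ( [(1+0.06)^12 − 1] / 0.06 ) = 21500 / 16.869941 = 1,274.4561

R$1,274.46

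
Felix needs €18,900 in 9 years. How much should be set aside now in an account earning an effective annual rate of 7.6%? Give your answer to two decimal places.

PV = 18,900 / (1 + 0.076)^9 = 18,900 / 1.933350 = 9,775.7787

€9,775.78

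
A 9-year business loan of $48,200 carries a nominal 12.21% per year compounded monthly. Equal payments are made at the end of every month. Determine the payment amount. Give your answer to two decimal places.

$737.60

Periodic rate i = 0.1221/12 = 0.010175; n = 9 × 12 = 108 periods.
Annuity-PV factor = 65.347119; PMT = 48200 / 65.347119 = 737.5995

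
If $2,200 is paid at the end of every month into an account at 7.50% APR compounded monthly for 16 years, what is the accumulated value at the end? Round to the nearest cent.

$812,324.92

i = 0.075/12 = 0.00625 per month; n = 16·12 = 192.
FV = PMT · [(1+i)^n − 1] / i = 2200 · 369.238599 = 812,324.9171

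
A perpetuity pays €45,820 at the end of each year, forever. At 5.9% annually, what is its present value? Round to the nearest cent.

€776,610.17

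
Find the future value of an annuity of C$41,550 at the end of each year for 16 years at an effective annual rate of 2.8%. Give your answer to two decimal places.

FV = 41550 × [(1+0.028)^16 − 1] / 0.028 = 41550 × 19.841821 = 824,427.6613

C$824,427.66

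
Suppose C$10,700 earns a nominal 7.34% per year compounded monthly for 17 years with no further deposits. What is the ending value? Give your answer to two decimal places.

C$37,123.23

With 12 periods per year: i = 0.00611667, n = 204.
FV = PV·(1+i)^n = 10,700 × 3.469461 = 37,123.2346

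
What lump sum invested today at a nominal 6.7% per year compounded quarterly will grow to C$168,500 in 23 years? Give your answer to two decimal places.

C$36,550.66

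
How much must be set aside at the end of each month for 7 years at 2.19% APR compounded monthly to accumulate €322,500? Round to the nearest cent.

€3,556.02

With 12 periods per year: i = 0.001825, n = 84.
FV-annuity factor = 90.691384; PMT = 322500 / 90.691384 = 3,556.0158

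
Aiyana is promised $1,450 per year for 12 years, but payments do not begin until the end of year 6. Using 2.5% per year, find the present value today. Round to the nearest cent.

PV at t=5 (ordinary 12-year annuity): 1450 × a(12|0.025) = 1450 × 10.257765 = 14,873.7587
PV₀ = 14,873.7587 / (1+0.025)^5 = 14,873.7587 / 1.131408 = 13,146.2354

$13,146.24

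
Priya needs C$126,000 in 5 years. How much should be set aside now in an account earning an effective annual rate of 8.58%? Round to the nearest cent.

C$83,487.48

PV = FV·(1+i)^(−n) = 126,000 × 0.662599 = 83,487.4812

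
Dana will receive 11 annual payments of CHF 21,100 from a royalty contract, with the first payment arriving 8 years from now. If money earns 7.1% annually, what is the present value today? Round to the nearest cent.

CHF 97,404.79

Value one period before first payment (t=7): 21100 × [1 − (1+0.071)^(−11)] / 0.071 = 21100 × 7.461466 = 157,436.9243
PV₀ = 157,436.9243 / (1+0.071)^7 = 157,436.9243 / 1.616316 = 97,404.7870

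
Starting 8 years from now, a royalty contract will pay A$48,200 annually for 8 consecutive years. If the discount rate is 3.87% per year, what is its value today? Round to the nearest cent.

A$250,116.77

PV at t=7 (ordinary 8-year annuity): 48200 × a(8|0.0387) = 48200 × 6.769034 = 326,267.4438
Discount back 7 years: 326,267.4438 × (1+0.0387)^(−7) = 326,267.4438 × 0.766600 = 250,116.7743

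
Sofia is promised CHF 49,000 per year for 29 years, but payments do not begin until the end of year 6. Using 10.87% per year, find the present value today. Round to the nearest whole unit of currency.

CHF 255,591

Value one period before first payment (t=5): 49000 × [1 − (1+0.1087)^(−29)] / 0.1087 = 49000 × 8.738141 = 428,168.9180
PV₀ = 428,168.9180 / (1+0.1087)^5 = 428,168.9180 / 1.675214 = 255,590.6131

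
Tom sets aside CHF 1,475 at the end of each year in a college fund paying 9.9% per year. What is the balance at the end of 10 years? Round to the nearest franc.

FV = 1475 × [(1+0.099)^10 − 1] / 0.099 = 1475 × 15.861204 = 23,395.2761

CHF 23,395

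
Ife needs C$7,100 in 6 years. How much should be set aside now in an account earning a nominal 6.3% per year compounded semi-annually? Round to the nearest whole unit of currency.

Periodic rate i = 0.063/2 = 0.0315; n = 6 × 2 = 12 periods.
PV = FV·(1+i)^(−n) = 7,100 × 0.689238 = 4,893.5898

C$4,894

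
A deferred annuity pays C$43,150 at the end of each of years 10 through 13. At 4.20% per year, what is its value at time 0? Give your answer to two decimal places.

C$107,651.82

PV at t=9 (ordinary 4-year annuity): 43150 × a(4|0.042) = 43150 × 3.612851 = 155,894.5129
Discount back 9 years: 155,894.5129 × (1+0.042)^(−9) = 155,894.5129 × 0.690543 = 107,651.8155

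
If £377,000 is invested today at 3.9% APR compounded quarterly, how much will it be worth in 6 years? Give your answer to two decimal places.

Periodic rate i = 0.039/4 = 0.00975; n = 6 × 4 = 24 periods.
FV = 377,000 × (1 + 0.00975)^24 = 475,854.3398

£475,854.34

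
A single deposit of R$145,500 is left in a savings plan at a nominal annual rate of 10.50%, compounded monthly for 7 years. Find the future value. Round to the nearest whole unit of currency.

i = 0.105/12 = 0.00875 per month; n = 7·12 = 84.
FV = 145,500 × (1 + 0.00875)^84 = 302,469.0920

R$302,469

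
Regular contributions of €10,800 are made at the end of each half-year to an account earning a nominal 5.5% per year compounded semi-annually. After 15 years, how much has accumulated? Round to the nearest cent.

€493,501.77

i = 0.055/2 = 0.0275 per half-year; n = 15·2 = 30.
Accumulation factor s(30|0.0275) = 45.694608; FV = 10800 × 45.694608 = 493,501.7697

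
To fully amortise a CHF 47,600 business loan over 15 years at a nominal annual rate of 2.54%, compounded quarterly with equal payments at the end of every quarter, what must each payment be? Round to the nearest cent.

With 4 periods per year: i = 0.00635, n = 60.
PMT = 47600 / ( [1 − (1+0.00635)^(−60)] / 0.00635 ) = 47600 / 49.763571 = 956.5230

CHF 956.52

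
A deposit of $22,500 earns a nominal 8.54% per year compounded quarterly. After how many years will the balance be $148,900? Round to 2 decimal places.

22.36 years

Periodic rate i = 0.0854/4 = 0.02135.
(1+i)^n = 148900/22500 = 6.61778, so n = ln 6.61778 / ln 1.02135 = 89.4549 quarters
= 89.4549/4 years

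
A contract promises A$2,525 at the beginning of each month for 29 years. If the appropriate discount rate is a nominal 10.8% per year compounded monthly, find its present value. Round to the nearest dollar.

With 12 periods per year: i = 0.009, n = 348.
Annuity factor a(348|0.009) × (1+i) = 107.150641; PV = 2525 × 107.150641 = 270,555.3694
Payments are at the start of each period, so multiply by (1+i).

A$270,555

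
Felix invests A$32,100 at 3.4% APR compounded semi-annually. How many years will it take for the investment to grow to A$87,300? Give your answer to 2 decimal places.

29.68 years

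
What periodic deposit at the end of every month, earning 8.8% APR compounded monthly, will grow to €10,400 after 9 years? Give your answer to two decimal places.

i = 0.088/12 = 0.00733333 per month; n = 9·12 = 108.
FV-annuity factor = 163.832255; PMT = 10400 / 163.832255 = 63.4796

€63.48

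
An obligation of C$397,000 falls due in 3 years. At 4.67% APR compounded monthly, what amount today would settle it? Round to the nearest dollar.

C$345,195

Periodic rate i = 0.0467/12 = 0.00389167; n = 3 × 12 = 36 periods.
PV = 397,000 / (1 + 0.00389167)^36 = 397,000 / 1.150076 = 345,194.5554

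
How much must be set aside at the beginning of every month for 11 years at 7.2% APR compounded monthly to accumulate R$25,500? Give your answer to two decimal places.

i = 0.072/12 = 0.006 per month; n = 11·12 = 132.
PMT = 25500 / ( [(1+0.006)^132 − 1] / 0.006 × (1+i) ) = 25500 / 201.634080 = 126.4667

R$126.47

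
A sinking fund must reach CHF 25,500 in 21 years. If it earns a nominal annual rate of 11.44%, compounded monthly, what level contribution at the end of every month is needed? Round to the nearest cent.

i = 0.1144/12 = 0.00953333 per month; n = 21·12 = 252.
PMT = 25500 / ( [(1+0.00953333)^252 − 1] / 0.00953333 ) = 25500 / 1041.046194 = 24.4946

CHF 24.49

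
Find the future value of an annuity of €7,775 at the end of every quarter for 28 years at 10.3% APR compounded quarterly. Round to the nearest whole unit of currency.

€4,904,896

Periodic rate i = 0.103/4 = 0.02575; n = 28 × 4 = 112 periods.
FV = PMT · [(1+i)^n − 1] / i = 7775 · 630.854777 = 4,904,895.8948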